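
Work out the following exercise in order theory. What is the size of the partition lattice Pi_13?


B(n) = number of set partitions of an n-element set.
B(n) satisfies the recurrence: B(n+1) = sum_k C(n,k)*B(k).
B(13) = 27644437


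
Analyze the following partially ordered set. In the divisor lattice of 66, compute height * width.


Height = length of longest chain minus 1; width = size of largest antichain.
A maximum chain: 1 | 11 | 33 | 66  (height 3).
A maximum antichain: {2, 3, 11}  (width 3).
Product = 3 * 3 = 9


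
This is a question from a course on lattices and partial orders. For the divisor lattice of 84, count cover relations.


A cover relation a -< b holds when a < b with no c strictly between.
Cover relations:
  1 -< 2
  1 -< 3
  1 -< 7
  2 -< 4
  2 -< 6
  2 -< 14
  3 -< 6
  3 -< 21
  ...12 more
Total: 20


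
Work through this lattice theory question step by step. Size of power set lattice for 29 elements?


Power set = 2^n.
2^29 = 536870912


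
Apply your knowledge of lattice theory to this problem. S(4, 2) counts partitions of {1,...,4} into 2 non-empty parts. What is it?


S(n,k) = k*S(n-1,k) + S(n-1,k-1).
S(3,2) = 3, S(3,1) = 1
S(4,2) = 2*3 + 1 = 6 + 1
S(4,2) = 7


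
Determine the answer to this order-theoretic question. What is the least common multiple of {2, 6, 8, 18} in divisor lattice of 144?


In a divisor lattice, join = lcm (least common multiple).
Compute lcm iteratively: start with first element, then lcm(current, next).
Elements: [2, 6, 8, 18]
lcm(2,6) = 6
lcm(6,8) = 24
lcm(24,18) = 72
Final lcm = 72


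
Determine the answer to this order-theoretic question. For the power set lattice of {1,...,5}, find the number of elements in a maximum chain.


A chain is a totally ordered subset; we count the number of elements in a maximum chain.
Compute, for each element x, the size of the longest chain ending at x:
  {}: 1
  {1}: 2
  {2}: 2
  {3}: 2
  {4}: 2
  {5}: 2
  ...
A maximum chain: {} < {1} < {1,2} < {1,2,3} < {1,2,3,4} < {1,2,3,4,5}
Number of elements in the longest chain: 6


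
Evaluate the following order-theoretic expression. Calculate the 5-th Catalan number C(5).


C(n) = C(2n, n) / (n+1).
C(10, 5) = 252
C(5) = 252 / 6 = 42


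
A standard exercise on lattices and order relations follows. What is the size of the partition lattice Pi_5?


B(n) = number of set partitions of an n-element set.
B(n) satisfies the recurrence: B(n+1) = sum_k C(n,k)*B(k).
B(5) = 52


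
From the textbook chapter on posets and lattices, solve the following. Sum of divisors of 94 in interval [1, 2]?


Interval [1,2] in divisors of 94: [1, 2]
Sum = 3


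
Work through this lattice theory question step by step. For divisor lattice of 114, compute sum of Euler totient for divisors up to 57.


Divisors of 114 up to 57: [1, 2, 3, 6, 19, 38, 57]
phi values: [1, 1, 2, 2, 18, 18, 36]
Sum = 78


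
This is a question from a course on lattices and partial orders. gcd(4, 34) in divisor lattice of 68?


Meet=gcd.
gcd(4,34)=2


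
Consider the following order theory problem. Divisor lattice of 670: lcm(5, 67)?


Join=lcm.
gcd(5,67)=1
lcm=335


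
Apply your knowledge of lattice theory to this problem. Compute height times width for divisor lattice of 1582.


Height = length of longest chain minus 1; width = size of largest antichain.
A maximum chain: 1 | 113 | 791 | 1582  (height 3).
A maximum antichain: {2, 7, 113}  (width 3).
Product = 3 * 3 = 9


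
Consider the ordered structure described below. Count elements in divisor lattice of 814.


Divisors of 814: [1, 2, 11, 22, 37, 74, 407, 814]
Count: 8


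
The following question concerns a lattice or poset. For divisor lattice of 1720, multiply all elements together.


Divisors of 1720: [1, 2, 4, 5, 8, 10, 20, 40, 43, 86, 172, 215, 344, 430, 860, 1720]
Product = n^(d(n)/2) = 1720^(16/2)
Product = 76599789339285913600000000


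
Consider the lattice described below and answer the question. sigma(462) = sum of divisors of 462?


sigma(n) = sum of divisors.
Divisors of 462: [1, 2, 3, 6, 7, 11, 14, 21, 22, 33, 42, 66, 77, 154, 231, 462]
Sum = 1152


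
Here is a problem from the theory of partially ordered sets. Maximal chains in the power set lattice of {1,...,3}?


A maximal chain goes from the minimum element to a maximal element via cover relations.
Counting all min-to-max paths in the cover graph.
Total maximal chains: 6


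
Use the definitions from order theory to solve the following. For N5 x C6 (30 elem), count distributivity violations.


Distributive law: a ^ (b v c) = (a ^ b) v (a ^ c).
Check all 30^3 = 27000 ordered triples (a,b,c).
  e.g. a=(b,0), b=(a,0), c=(c,0): lhs=(b,0) != rhs=(a,0)
  e.g. a=(b,0), b=(a,0), c=(c,1): lhs=(b,0) != rhs=(a,0)
Total violating triples: 432


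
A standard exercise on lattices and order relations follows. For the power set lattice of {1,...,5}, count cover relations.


A cover relation a -< b holds when a < b with no c strictly between.
Cover relations:
  {} -< {1}
  {} -< {2}
  {} -< {3}
  {} -< {4}
  {} -< {5}
  {1} -< {1,2}
  {1} -< {1,3}
  {1} -< {1,4}
  ...72 more
Total: 80


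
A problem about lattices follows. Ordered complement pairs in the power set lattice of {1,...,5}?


Complement pair (a,b): a meet b = bottom, a join b = top.
Here: A intersect B = {} and A union B = {1,...,5}.
Pairs found: ({},{1,2,3,4,5}), ({1},{2,3,4,5}), ({2},{1,3,4,5}), ({3},{1,2,4,5}), ... (28 more)
Total ordered pairs: 32


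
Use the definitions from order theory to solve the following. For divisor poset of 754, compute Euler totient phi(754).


phi(n) = n * prod_{p|n} (1 - 1/p).
Prime divisors of 754: [2, 13, 29]
phi(754) = 754 * (1 - 1/2) * (1 - 1/13) * (1 - 1/29)
phi(754) = 336


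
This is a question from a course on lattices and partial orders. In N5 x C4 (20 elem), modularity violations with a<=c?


Modular law: if a <= c then a v (b ^ c) = (a v b) ^ c.
Check all triples (a,b,c) with a <= c among 20 elements.
  e.g. a=(a,0), b=(c,0), c=(b,0): lhs=(a,0) != rhs=(b,0)
  e.g. a=(a,0), b=(c,1), c=(b,0): lhs=(a,0) != rhs=(b,0)
Total violating triples: 40


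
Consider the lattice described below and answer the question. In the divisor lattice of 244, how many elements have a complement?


An element a is complemented if some b has a meet b = bottom, a join b = top.
a is complemented iff gcd(a, n/a)=1, i.e. a is a unitary divisor of 244.
Complemented elements: 1, 4, 61, 244
Count: 4


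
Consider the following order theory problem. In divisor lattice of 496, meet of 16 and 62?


In a divisor lattice, meet = gcd (greatest common divisor).
By Euclidean algorithm or factoring: gcd(16,62) = 2


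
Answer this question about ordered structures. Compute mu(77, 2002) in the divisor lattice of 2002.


In a divisor lattice, mu(a,b) = mu(b/a) where mu is the classical Mobius function.
b/a = 2002/77 = 26
Prime factorization of 26: primes [2, 13]
26 is squarefree with 2 prime factor(s), so mu(26) = (-1)^2 = 1


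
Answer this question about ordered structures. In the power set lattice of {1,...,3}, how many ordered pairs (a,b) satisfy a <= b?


The order relation is {(a,b) : a <= b}, reflexive so it includes (a,a).
Examples: ({},{}), ({},{1,2}), ({},{1,2,3}), ({},{1,3}), ({},{1}), ...
Total ordered pairs: 27


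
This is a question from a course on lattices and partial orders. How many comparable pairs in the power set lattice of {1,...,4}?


A comparable pair {a,b} has a < b or b < a in the order.
Count unordered pairs where one element is strictly below the other.
Examples: {{},{1}}, {{},{2}}, {{},{3}}, {{},{4}}, ...
Total comparable pairs: 65


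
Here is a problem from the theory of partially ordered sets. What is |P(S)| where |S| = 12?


Power set = 2^n.
2^12 = 4096


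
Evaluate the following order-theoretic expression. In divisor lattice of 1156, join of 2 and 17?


In a divisor lattice, join = lcm (least common multiple).
gcd(2,17) = 1
lcm(2,17) = 2*17/gcd = 34/1 = 34


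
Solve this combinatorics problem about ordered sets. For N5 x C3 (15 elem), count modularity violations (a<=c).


Modular law: if a <= c then a v (b ^ c) = (a v b) ^ c.
Check all triples (a,b,c) with a <= c among 15 elements.
  e.g. a=(a,0), b=(c,0), c=(b,0): lhs=(a,0) != rhs=(b,0)
  e.g. a=(a,0), b=(c,1), c=(b,0): lhs=(a,0) != rhs=(b,0)
Total violating triples: 18


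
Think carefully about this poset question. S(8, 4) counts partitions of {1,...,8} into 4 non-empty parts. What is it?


S(n,k) = k*S(n-1,k) + S(n-1,k-1).
S(7,4) = 350, S(7,3) = 301
S(8,4) = 4*350 + 301 = 1400 + 301
S(8,4) = 1701


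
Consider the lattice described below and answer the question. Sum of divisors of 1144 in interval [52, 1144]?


Interval [52,1144] in divisors of 1144: [52, 104, 572, 1144]
Sum = 1872


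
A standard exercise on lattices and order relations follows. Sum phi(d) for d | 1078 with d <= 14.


Divisors of 1078 up to 14: [1, 2, 7, 11, 14]
phi values: [1, 1, 6, 10, 6]
Sum = 24


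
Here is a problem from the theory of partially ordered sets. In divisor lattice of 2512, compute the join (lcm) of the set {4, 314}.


In a divisor lattice, join = lcm (least common multiple).
Compute lcm iteratively: start with first element, then lcm(current, next).
Elements: [4, 314]
lcm(4,314) = 628
Final lcm = 628


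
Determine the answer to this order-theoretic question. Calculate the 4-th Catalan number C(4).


C(n) = C(2n, n) / (n+1).
C(8, 4) = 70
C(4) = 70 / 5 = 14


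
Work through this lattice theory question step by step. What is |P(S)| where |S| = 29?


Power set = 2^n.
2^29 = 536870912


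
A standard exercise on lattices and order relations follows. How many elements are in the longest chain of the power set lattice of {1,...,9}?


A chain is a totally ordered subset; we count the number of elements in a maximum chain.
Compute, for each element x, the size of the longest chain ending at x:
  {}: 1
  {1}: 2
  {2}: 2
  {3}: 2
  {4}: 2
  {5}: 2
  ...
A maximum chain: {} < {1} < {1,2} < {1,2,3} < {1,2,3,4} < {1,2,3,4,5} < {1,2,3,4,5,6} < {1,2,3,4,5,6,7} < {1,2,3,4,5,6,7,8} < {1,2,3,4,5,6,7,8,9}
Number of elements in the longest chain: 10


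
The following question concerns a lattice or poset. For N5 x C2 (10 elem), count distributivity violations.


Distributive law: a ^ (b v c) = (a ^ b) v (a ^ c).
Check all 10^3 = 1000 ordered triples (a,b,c).
  e.g. a=(b,0), b=(a,0), c=(c,0): lhs=(b,0) != rhs=(a,0)
  e.g. a=(b,0), b=(a,0), c=(c,1): lhs=(b,0) != rhs=(a,0)
Total violating triples: 16


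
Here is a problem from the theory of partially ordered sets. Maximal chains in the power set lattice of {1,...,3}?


A maximal chain goes from the minimum element to a maximal element via cover relations.
Counting all min-to-max paths in the cover graph.
Total maximal chains: 6


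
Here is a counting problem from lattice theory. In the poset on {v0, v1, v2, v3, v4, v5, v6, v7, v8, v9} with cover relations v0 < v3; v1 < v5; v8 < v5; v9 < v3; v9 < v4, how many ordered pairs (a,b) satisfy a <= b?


The order relation is {(a,b) : a <= b}, reflexive so it includes (a,a).
Examples: (v0,v0), (v0,v3), (v1,v1), (v1,v5), (v2,v2), ...
Total ordered pairs: 15


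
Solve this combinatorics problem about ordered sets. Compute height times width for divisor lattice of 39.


Height = length of longest chain minus 1; width = size of largest antichain.
A maximum chain: 1 | 13 | 39  (height 2).
A maximum antichain: {3, 13}  (width 2).
Product = 2 * 2 = 4


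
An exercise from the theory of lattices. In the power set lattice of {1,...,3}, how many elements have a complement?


An element a is complemented if some b has a meet b = bottom, a join b = top.
every subset A has complement S\A, so all elements are complemented.
Complemented elements: {}, {1}, {2}, {3}, {1,2}, {1,3}, ... (2 more)
Count: 8


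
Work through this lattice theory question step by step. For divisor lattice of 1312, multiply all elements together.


Divisors of 1312: [1, 2, 4, 8, 16, 32, 41, 82, 164, 328, 656, 1312]
Product = n^(d(n)/2) = 1312^(12/2)
Product = 5100385591921475584


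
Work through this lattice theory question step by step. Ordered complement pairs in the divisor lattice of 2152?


Complement pair (a,b): a meet b = bottom, a join b = top.
Here: gcd(a,b)=1 and lcm(a,b)=2152, i.e. a*b=2152 with a,b coprime.
Pairs found: (1,2152), (8,269), (269,8), (2152,1)
Total ordered pairs: 4


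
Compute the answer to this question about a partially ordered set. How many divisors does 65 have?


Divisors of 65: [1, 5, 13, 65]
Count: 4


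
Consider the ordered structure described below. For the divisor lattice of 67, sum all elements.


sigma(n) = sum of divisors.
Divisors of 67: [1, 67]
Sum = 68


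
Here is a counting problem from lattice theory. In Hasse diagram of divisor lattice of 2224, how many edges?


A cover relation a -< b holds when a < b with no c strictly between.
Cover relations:
  1 -< 2
  1 -< 139
  2 -< 4
  2 -< 278
  4 -< 8
  4 -< 556
  8 -< 16
  8 -< 1112
  ...5 more
Total: 13


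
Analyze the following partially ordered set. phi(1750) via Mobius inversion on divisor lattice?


phi(n) = n * prod_{p|n} (1 - 1/p).
Prime divisors of 1750: [2, 5, 7]
phi(1750) = 1750 * (1 - 1/2) * (1 - 1/5) * (1 - 1/7)
phi(1750) = 600


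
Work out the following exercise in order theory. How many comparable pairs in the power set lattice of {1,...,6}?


A comparable pair {a,b} has a < b or b < a in the order.
Count unordered pairs where one element is strictly below the other.
Examples: {{},{1}}, {{},{2}}, {{},{3}}, {{},{4}}, ...
Total comparable pairs: 665


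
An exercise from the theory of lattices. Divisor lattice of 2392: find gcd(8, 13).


In a divisor lattice, meet = gcd (greatest common divisor).
By Euclidean algorithm or factoring: gcd(8,13) = 1


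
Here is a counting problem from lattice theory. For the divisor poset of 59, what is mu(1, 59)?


In a divisor lattice, mu(a,b) = mu(b/a) where mu is the classical Mobius function.
b/a = 59/1 = 59
Prime factorization of 59: primes [59]
59 is squarefree with 1 prime factor(s), so mu(59) = (-1)^1 = -1


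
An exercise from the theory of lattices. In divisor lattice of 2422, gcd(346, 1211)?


Meet=gcd.
gcd(346,1211)=173


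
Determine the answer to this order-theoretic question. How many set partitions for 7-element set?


B(n) = number of set partitions of an n-element set.
B(n) satisfies the recurrence: B(n+1) = sum_k C(n,k)*B(k).
B(7) = 877


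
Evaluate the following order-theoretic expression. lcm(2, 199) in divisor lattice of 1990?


Join=lcm.
gcd(2,199)=1
lcm=398


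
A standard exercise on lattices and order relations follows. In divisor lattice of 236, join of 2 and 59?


In a divisor lattice, join = lcm (least common multiple).
gcd(2,59) = 1
lcm(2,59) = 2*59/gcd = 118/1 = 118


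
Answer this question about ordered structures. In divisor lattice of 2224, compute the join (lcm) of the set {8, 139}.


In a divisor lattice, join = lcm (least common multiple).
Compute lcm iteratively: start with first element, then lcm(current, next).
Elements: [8, 139]
lcm(8,139) = 1112
Final lcm = 1112


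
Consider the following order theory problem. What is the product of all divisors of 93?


Divisors of 93: [1, 3, 31, 93]
Product = n^(d(n)/2) = 93^(4/2)
Product = 8649


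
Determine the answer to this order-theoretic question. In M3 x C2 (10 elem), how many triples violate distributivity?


Distributive law: a ^ (b v c) = (a ^ b) v (a ^ c).
Check all 10^3 = 1000 ordered triples (a,b,c).
  e.g. a=(a1,0), b=(a2,0), c=(a3,0): lhs=(a1,0) != rhs=(0,0)
  e.g. a=(a1,0), b=(a2,0), c=(a3,1): lhs=(a1,0) != rhs=(0,0)
Total violating triples: 48


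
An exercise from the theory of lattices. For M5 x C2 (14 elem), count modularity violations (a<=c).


Modular law: if a <= c then a v (b ^ c) = (a v b) ^ c.
Check all triples (a,b,c) with a <= c among 14 elements.
This lattice is modular (diamonds M_m and their chain-products are modular).
Total violating triples: 0


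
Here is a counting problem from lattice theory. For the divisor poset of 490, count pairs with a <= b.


The order relation is {(a,b) : a <= b}, reflexive so it includes (a,a).
Examples: (1,1), (1,10), (1,14), (1,2), (1,245), ...
Total ordered pairs: 54


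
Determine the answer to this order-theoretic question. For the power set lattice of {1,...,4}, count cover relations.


A cover relation a -< b holds when a < b with no c strictly between.
Cover relations:
  {} -< {1}
  {} -< {2}
  {} -< {3}
  {} -< {4}
  {1} -< {1,2}
  {1} -< {1,3}
  {1} -< {1,4}
  {2} -< {1,2}
  ...24 more
Total: 32


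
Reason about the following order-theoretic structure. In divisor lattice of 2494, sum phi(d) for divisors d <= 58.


Divisors of 2494 up to 58: [1, 2, 29, 43, 58]
phi values: [1, 1, 28, 42, 28]
Sum = 100


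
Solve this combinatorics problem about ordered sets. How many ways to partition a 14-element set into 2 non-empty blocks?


S(n,k) = k*S(n-1,k) + S(n-1,k-1).
S(13,2) = 4095, S(13,1) = 1
S(14,2) = 2*4095 + 1 = 8190 + 1
S(14,2) = 8191


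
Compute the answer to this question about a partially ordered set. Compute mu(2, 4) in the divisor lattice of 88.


In a divisor lattice, mu(a,b) = mu(b/a) where mu is the classical Mobius function.
b/a = 4/2 = 2
Prime factorization of 2: primes [2]
2 is squarefree with 1 prime factor(s), so mu(2) = (-1)^1 = -1


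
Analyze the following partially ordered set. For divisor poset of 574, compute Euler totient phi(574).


phi(n) = n * prod_{p|n} (1 - 1/p).
Prime divisors of 574: [2, 7, 41]
phi(574) = 574 * (1 - 1/2) * (1 - 1/7) * (1 - 1/41)
phi(574) = 240


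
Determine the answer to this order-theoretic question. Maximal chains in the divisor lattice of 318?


A maximal chain goes from the minimum element to a maximal element via cover relations.
Counting all min-to-max paths in the cover graph.
Total maximal chains: 6


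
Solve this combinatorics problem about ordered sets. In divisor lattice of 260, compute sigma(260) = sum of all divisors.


sigma(n) = sum of divisors.
Divisors of 260: [1, 2, 4, 5, 10, 13, 20, 26, 52, 65, 130, 260]
Sum = 588


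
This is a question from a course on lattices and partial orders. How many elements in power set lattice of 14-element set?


Power set = 2^n.
2^14 = 16384


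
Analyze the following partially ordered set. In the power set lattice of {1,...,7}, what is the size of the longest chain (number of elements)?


A chain is a totally ordered subset; we count the number of elements in a maximum chain.
Compute, for each element x, the size of the longest chain ending at x:
  {}: 1
  {1}: 2
  {2}: 2
  {3}: 2
  {4}: 2
  {5}: 2
  ...
A maximum chain: {} < {1} < {1,2} < {1,2,3} < {1,2,3,4} < {1,2,3,4,5} < {1,2,3,4,5,6} < {1,2,3,4,5,6,7}
Number of elements in the longest chain: 8


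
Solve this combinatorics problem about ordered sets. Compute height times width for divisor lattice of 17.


Height = length of longest chain minus 1; width = size of largest antichain.
A maximum chain: 1 | 17  (height 1).
A maximum antichain: {1}  (width 1).
Product = 1 * 1 = 1


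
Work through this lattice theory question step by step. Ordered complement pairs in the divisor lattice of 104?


Complement pair (a,b): a meet b = bottom, a join b = top.
Here: gcd(a,b)=1 and lcm(a,b)=104, i.e. a*b=104 with a,b coprime.
Pairs found: (1,104), (8,13), (13,8), (104,1)
Total ordered pairs: 4


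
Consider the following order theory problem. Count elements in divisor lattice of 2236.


Divisors of 2236: [1, 2, 4, 13, 26, 43, 52, 86, 172, 559, 1118, 2236]
Count: 12


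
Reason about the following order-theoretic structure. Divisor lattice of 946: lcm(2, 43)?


Join=lcm.
gcd(2,43)=1
lcm=86


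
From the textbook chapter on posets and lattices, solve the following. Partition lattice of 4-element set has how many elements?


B(n) = number of set partitions of an n-element set.
B(n) satisfies the recurrence: B(n+1) = sum_k C(n,k)*B(k).
B(4) = 15


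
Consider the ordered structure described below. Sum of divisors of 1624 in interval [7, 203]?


Interval [7,203] in divisors of 1624: [7, 203]
Sum = 210


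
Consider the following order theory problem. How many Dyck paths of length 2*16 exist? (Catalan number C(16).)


C(n) = C(2n, n) / (n+1).
C(32, 16) = 601080390
C(16) = 601080390 / 17 = 35357670


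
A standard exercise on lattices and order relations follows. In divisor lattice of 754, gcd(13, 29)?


Meet=gcd.
gcd(13,29)=1


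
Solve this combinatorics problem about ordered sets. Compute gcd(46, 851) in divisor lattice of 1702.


In a divisor lattice, meet = gcd (greatest common divisor).
By Euclidean algorithm or factoring: gcd(46,851) = 23


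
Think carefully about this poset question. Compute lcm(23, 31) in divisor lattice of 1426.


In a divisor lattice, join = lcm (least common multiple).
gcd(23,31) = 1
lcm(23,31) = 23*31/gcd = 713/1 = 713


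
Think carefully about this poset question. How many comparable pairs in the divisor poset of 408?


A comparable pair {a,b} has a < b or b < a in the order.
Count unordered pairs where one element is strictly below the other.
Examples: {1,2}, {1,3}, {1,4}, {1,6}, ...
Total comparable pairs: 74


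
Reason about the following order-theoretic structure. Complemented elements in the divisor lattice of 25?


An element a is complemented if some b has a meet b = bottom, a join b = top.
a is complemented iff gcd(a, n/a)=1, i.e. a is a unitary divisor of 25.
Complemented elements: 1, 25
Count: 2


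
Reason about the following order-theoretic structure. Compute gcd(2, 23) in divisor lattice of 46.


In a divisor lattice, meet = gcd (greatest common divisor).
By Euclidean algorithm or factoring: gcd(2,23) = 1


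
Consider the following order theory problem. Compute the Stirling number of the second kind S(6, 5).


S(n,k) = k*S(n-1,k) + S(n-1,k-1).
S(5,5) = 1, S(5,4) = 10
S(6,5) = 5*1 + 10 = 5 + 10
S(6,5) = 15


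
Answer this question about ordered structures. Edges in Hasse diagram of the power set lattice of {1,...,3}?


A cover relation a -< b holds when a < b with no c strictly between.
Cover relations:
  {} -< {1}
  {} -< {2}
  {} -< {3}
  {1} -< {1,2}
  {1} -< {1,3}
  {2} -< {1,2}
  {2} -< {2,3}
  {3} -< {1,3}
  ...4 more
Total: 12


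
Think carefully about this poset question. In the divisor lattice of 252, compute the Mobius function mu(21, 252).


In a divisor lattice, mu(a,b) = mu(b/a) where mu is the classical Mobius function.
b/a = 252/21 = 12
Prime factorization of 12: primes [2, 3]
12 is not squarefree, so mu(12) = 0


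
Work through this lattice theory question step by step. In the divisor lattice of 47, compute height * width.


Height = length of longest chain minus 1; width = size of largest antichain.
A maximum chain: 1 | 47  (height 1).
A maximum antichain: {1}  (width 1).
Product = 1 * 1 = 1


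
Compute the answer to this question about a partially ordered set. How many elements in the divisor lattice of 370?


Divisors of 370: [1, 2, 5, 10, 37, 74, 185, 370]
Count: 8


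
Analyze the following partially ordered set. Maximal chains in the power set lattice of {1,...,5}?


A maximal chain goes from the minimum element to a maximal element via cover relations.
Counting all min-to-max paths in the cover graph.
Total maximal chains: 120


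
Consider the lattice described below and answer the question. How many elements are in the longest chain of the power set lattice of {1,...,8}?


A chain is a totally ordered subset; we count the number of elements in a maximum chain.
Compute, for each element x, the size of the longest chain ending at x:
  {}: 1
  {1}: 2
  {2}: 2
  {3}: 2
  {4}: 2
  {5}: 2
  ...
A maximum chain: {} < {1} < {1,2} < {1,2,3} < {1,2,3,4} < {1,2,3,4,5} < {1,2,3,4,5,6} < {1,2,3,4,5,6,7} < {1,2,3,4,5,6,7,8}
Number of elements in the longest chain: 9


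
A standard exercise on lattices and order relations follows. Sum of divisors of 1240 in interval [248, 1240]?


Interval [248,1240] in divisors of 1240: [248, 1240]
Sum = 1488


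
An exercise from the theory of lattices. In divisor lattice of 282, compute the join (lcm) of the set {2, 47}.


In a divisor lattice, join = lcm (least common multiple).
Compute lcm iteratively: start with first element, then lcm(current, next).
Elements: [2, 47]
lcm(2,47) = 94
Final lcm = 94


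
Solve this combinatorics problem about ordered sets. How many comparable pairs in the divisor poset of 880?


A comparable pair {a,b} has a < b or b < a in the order.
Count unordered pairs where one element is strictly below the other.
Examples: {1,2}, {1,4}, {1,5}, {1,8}, ...
Total comparable pairs: 115


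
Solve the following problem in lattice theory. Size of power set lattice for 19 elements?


Power set = 2^n.
2^19 = 524288


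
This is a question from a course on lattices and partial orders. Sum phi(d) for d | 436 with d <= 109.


Divisors of 436 up to 109: [1, 2, 4, 109]
phi values: [1, 1, 2, 108]
Sum = 112


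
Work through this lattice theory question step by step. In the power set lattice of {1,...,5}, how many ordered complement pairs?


Complement pair (a,b): a meet b = bottom, a join b = top.
Here: A intersect B = {} and A union B = {1,...,5}.
Pairs found: ({},{1,2,3,4,5}), ({1},{2,3,4,5}), ({2},{1,3,4,5}), ({3},{1,2,4,5}), ... (28 more)
Total ordered pairs: 32


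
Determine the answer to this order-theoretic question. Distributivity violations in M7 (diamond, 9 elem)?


Distributive law: a ^ (b v c) = (a ^ b) v (a ^ c).
Check all 9^3 = 729 ordered triples (a,b,c).
  e.g. a=a1, b=a2, c=a3: lhs=a1 != rhs=0
  e.g. a=a1, b=a2, c=a4: lhs=a1 != rhs=0
Total violating triples: 210


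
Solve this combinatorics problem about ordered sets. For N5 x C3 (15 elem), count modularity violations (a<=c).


Modular law: if a <= c then a v (b ^ c) = (a v b) ^ c.
Check all triples (a,b,c) with a <= c among 15 elements.
  e.g. a=(a,0), b=(c,0), c=(b,0): lhs=(a,0) != rhs=(b,0)
  e.g. a=(a,0), b=(c,1), c=(b,0): lhs=(a,0) != rhs=(b,0)
Total violating triples: 18


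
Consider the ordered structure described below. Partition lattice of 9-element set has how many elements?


B(n) = number of set partitions of an n-element set.
B(n) satisfies the recurrence: B(n+1) = sum_k C(n,k)*B(k).
B(9) = 21147


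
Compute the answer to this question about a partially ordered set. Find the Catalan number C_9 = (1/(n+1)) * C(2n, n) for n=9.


C(n) = C(2n, n) / (n+1).
C(18, 9) = 48620
C(9) = 48620 / 10 = 4862


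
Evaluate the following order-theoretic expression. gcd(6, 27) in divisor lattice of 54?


Meet=gcd.
gcd(6,27)=3


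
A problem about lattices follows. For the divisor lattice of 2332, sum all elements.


sigma(n) = sum of divisors.
Divisors of 2332: [1, 2, 4, 11, 22, 44, 53, 106, 212, 583, 1166, 2332]
Sum = 4536


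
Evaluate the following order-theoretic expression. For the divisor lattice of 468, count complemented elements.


An element a is complemented if some b has a meet b = bottom, a join b = top.
a is complemented iff gcd(a, n/a)=1, i.e. a is a unitary divisor of 468.
Complemented elements: 1, 4, 9, 13, 36, 52, ... (2 more)
Count: 8


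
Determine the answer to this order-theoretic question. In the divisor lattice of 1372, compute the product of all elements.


Divisors of 1372: [1, 2, 4, 7, 14, 28, 49, 98, 196, 343, 686, 1372]
Product = n^(d(n)/2) = 1372^(12/2)
Product = 6669982097041199104


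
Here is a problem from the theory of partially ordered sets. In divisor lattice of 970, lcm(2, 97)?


Join=lcm.
gcd(2,97)=1
lcm=194


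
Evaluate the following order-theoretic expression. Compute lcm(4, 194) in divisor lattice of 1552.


In a divisor lattice, join = lcm (least common multiple).
gcd(4,194) = 2
lcm(4,194) = 4*194/gcd = 776/2 = 388


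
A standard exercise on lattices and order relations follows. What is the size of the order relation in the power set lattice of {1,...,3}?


The order relation is {(a,b) : a <= b}, reflexive so it includes (a,a).
Examples: ({},{}), ({},{1,2}), ({},{1,2,3}), ({},{1,3}), ({},{1}), ...
Total ordered pairs: 27


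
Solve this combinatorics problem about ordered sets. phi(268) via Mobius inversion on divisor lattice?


phi(n) = n * prod_{p|n} (1 - 1/p).
Prime divisors of 268: [2, 67]
phi(268) = 268 * (1 - 1/2) * (1 - 1/67)
phi(268) = 132


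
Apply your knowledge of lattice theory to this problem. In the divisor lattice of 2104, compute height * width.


Height = length of longest chain minus 1; width = size of largest antichain.
A maximum chain: 1 | 263 | 526 | 1052 | 2104  (height 4).
A maximum antichain: {2, 263}  (width 2).
Product = 4 * 2 = 8


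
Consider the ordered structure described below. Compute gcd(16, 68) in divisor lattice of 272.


In a divisor lattice, meet = gcd (greatest common divisor).
By Euclidean algorithm or factoring: gcd(16,68) = 4


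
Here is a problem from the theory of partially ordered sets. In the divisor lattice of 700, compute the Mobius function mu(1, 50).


In a divisor lattice, mu(a,b) = mu(b/a) where mu is the classical Mobius function.
b/a = 50/1 = 50
Prime factorization of 50: primes [2, 5]
50 is not squarefree, so mu(50) = 0


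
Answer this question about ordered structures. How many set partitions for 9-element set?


B(n) = number of set partitions of an n-element set.
B(n) satisfies the recurrence: B(n+1) = sum_k C(n,k)*B(k).
B(9) = 21147


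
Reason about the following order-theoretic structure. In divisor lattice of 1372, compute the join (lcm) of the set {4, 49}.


In a divisor lattice, join = lcm (least common multiple).
Compute lcm iteratively: start with first element, then lcm(current, next).
Elements: [4, 49]
lcm(4,49) = 196
Final lcm = 196


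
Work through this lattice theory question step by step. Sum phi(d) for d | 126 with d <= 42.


Divisors of 126 up to 42: [1, 2, 3, 6, 7, 9, 14, 18, 21, 42]
phi values: [1, 1, 2, 2, 6, 6, 6, 6, 12, 12]
Sum = 54


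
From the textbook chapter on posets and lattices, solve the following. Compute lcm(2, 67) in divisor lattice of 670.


In a divisor lattice, join = lcm (least common multiple).
gcd(2,67) = 1
lcm(2,67) = 2*67/gcd = 134/1 = 134


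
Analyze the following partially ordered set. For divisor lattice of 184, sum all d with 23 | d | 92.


Interval [23,92] in divisors of 184: [23, 46, 92]
Sum = 161


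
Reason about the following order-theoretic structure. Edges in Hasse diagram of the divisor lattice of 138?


A cover relation a -< b holds when a < b with no c strictly between.
Cover relations:
  1 -< 2
  1 -< 3
  1 -< 23
  2 -< 6
  2 -< 46
  3 -< 6
  3 -< 69
  6 -< 138
  ...4 more
Total: 12


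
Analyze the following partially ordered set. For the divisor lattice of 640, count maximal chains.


A maximal chain goes from the minimum element to a maximal element via cover relations.
Counting all min-to-max paths in the cover graph.
Total maximal chains: 8


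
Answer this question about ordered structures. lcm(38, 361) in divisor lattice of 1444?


Join=lcm.
gcd(38,361)=19
lcm=722


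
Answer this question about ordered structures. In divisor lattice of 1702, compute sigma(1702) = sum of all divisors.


sigma(n) = sum of divisors.
Divisors of 1702: [1, 2, 23, 37, 46, 74, 851, 1702]
Sum = 2736


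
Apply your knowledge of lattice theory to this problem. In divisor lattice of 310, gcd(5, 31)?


Meet=gcd.
gcd(5,31)=1


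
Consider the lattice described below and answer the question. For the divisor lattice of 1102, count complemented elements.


An element a is complemented if some b has a meet b = bottom, a join b = top.
a is complemented iff gcd(a, n/a)=1, i.e. a is a unitary divisor of 1102.
Complemented elements: 1, 2, 19, 29, 38, 58, ... (2 more)
Count: 8


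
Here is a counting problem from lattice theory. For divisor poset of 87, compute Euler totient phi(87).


phi(n) = n * prod_{p|n} (1 - 1/p).
Prime divisors of 87: [3, 29]
phi(87) = 87 * (1 - 1/3) * (1 - 1/29)
phi(87) = 56


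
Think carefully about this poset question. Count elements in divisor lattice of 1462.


Divisors of 1462: [1, 2, 17, 34, 43, 86, 731, 1462]
Count: 8


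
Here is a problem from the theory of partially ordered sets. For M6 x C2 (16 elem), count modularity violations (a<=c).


Modular law: if a <= c then a v (b ^ c) = (a v b) ^ c.
Check all triples (a,b,c) with a <= c among 16 elements.
This lattice is modular (diamonds M_m and their chain-products are modular).
Total violating triples: 0


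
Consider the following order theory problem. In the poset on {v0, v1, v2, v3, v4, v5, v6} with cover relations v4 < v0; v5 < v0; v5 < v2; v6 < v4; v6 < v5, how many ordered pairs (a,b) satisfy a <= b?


The order relation is {(a,b) : a <= b}, reflexive so it includes (a,a).
Examples: (v0,v0), (v1,v1), (v2,v2), (v3,v3), (v4,v0), ...
Total ordered pairs: 14


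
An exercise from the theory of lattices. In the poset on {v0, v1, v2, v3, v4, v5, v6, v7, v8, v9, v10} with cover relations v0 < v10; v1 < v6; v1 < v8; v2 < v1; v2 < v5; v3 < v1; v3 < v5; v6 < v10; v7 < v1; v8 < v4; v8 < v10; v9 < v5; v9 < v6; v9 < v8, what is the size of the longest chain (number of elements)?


A chain is a totally ordered subset; we count the number of elements in a maximum chain.
Compute, for each element x, the size of the longest chain ending at x:
  v0: 1
  v2: 1
  v3: 1
  v7: 1
  v9: 1
  v1: 2
  ...
A maximum chain: v2 < v1 < v8 < v4
Number of elements in the longest chain: 4


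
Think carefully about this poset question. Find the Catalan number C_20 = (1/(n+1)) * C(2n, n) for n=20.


C(n) = C(2n, n) / (n+1).
C(40, 20) = 137846528820
C(20) = 137846528820 / 21 = 6564120420


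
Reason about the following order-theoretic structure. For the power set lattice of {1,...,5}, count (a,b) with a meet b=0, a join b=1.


Complement pair (a,b): a meet b = bottom, a join b = top.
Here: A intersect B = {} and A union B = {1,...,5}.
Pairs found: ({},{1,2,3,4,5}), ({1},{2,3,4,5}), ({2},{1,3,4,5}), ({3},{1,2,4,5}), ... (28 more)
Total ordered pairs: 32


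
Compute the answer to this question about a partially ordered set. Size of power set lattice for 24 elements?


Power set = 2^n.
2^24 = 16777216


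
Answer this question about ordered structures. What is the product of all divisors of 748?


Divisors of 748: [1, 2, 4, 11, 17, 22, 34, 44, 68, 187, 374, 748]
Product = n^(d(n)/2) = 748^(12/2)
Product = 175149776384856064


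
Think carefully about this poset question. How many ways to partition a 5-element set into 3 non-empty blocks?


S(n,k) = k*S(n-1,k) + S(n-1,k-1).
S(4,3) = 6, S(4,2) = 7
S(5,3) = 3*6 + 7 = 18 + 7
S(5,3) = 25


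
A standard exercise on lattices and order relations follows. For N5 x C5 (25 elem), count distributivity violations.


Distributive law: a ^ (b v c) = (a ^ b) v (a ^ c).
Check all 25^3 = 15625 ordered triples (a,b,c).
  e.g. a=(b,0), b=(a,0), c=(c,0): lhs=(b,0) != rhs=(a,0)
  e.g. a=(b,0), b=(a,0), c=(c,1): lhs=(b,0) != rhs=(a,0)
Total violating triples: 250


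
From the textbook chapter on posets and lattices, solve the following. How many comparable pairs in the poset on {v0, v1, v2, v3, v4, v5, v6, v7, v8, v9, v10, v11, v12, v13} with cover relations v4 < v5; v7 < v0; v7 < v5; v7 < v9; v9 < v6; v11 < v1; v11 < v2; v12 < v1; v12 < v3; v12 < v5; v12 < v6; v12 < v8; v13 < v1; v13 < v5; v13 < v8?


A comparable pair {a,b} has a < b or b < a in the order.
Count unordered pairs where one element is strictly below the other.
Examples: {v0,v7}, {v1,v11}, {v1,v12}, {v1,v13}, ...
Total comparable pairs: 16


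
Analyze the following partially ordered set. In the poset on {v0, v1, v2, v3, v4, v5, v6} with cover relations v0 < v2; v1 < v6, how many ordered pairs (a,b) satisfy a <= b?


The order relation is {(a,b) : a <= b}, reflexive so it includes (a,a).
Examples: (v0,v0), (v0,v2), (v1,v1), (v1,v6), (v2,v2), ...
Total ordered pairs: 9


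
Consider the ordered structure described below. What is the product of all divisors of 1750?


Divisors of 1750: [1, 2, 5, 7, 10, 14, 25, 35, 50, 70, 125, 175, 250, 350, 875, 1750]
Product = n^(d(n)/2) = 1750^(16/2)
Product = 87963882446289062500000000


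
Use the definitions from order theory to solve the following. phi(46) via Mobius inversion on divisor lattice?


phi(n) = n * prod_{p|n} (1 - 1/p).
Prime divisors of 46: [2, 23]
phi(46) = 46 * (1 - 1/2) * (1 - 1/23)
phi(46) = 22


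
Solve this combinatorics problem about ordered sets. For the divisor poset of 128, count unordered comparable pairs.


A comparable pair {a,b} has a < b or b < a in the order.
Count unordered pairs where one element is strictly below the other.
Examples: {1,2}, {1,4}, {1,8}, {1,16}, ...
Total comparable pairs: 28


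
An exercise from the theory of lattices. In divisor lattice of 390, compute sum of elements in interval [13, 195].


Interval [13,195] in divisors of 390: [13, 39, 65, 195]
Sum = 312


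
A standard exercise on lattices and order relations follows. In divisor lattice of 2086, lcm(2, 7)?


Join=lcm.
gcd(2,7)=1
lcm=14


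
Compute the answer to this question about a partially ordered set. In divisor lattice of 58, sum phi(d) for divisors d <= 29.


Divisors of 58 up to 29: [1, 2, 29]
phi values: [1, 1, 28]
Sum = 30


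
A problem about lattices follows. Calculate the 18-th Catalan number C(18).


C(n) = C(2n, n) / (n+1).
C(36, 18) = 9075135300
C(18) = 9075135300 / 19 = 477638700


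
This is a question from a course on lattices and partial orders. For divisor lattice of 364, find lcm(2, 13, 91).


In a divisor lattice, join = lcm (least common multiple).
Compute lcm iteratively: start with first element, then lcm(current, next).
Elements: [2, 13, 91]
lcm(2,13) = 26
lcm(26,91) = 182
Final lcm = 182


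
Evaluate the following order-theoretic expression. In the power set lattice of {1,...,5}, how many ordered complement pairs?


Complement pair (a,b): a meet b = bottom, a join b = top.
Here: A intersect B = {} and A union B = {1,...,5}.
Pairs found: ({},{1,2,3,4,5}), ({1},{2,3,4,5}), ({2},{1,3,4,5}), ({3},{1,2,4,5}), ... (28 more)
Total ordered pairs: 32


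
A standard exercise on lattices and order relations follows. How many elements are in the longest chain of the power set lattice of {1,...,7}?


A chain is a totally ordered subset; we count the number of elements in a maximum chain.
Compute, for each element x, the size of the longest chain ending at x:
  {}: 1
  {1}: 2
  {2}: 2
  {3}: 2
  {4}: 2
  {5}: 2
  ...
A maximum chain: {} < {1} < {1,2} < {1,2,3} < {1,2,3,4} < {1,2,3,4,5} < {1,2,3,4,5,6} < {1,2,3,4,5,6,7}
Number of elements in the longest chain: 8


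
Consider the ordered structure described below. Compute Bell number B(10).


B(n) = number of set partitions of an n-element set.
B(n) satisfies the recurrence: B(n+1) = sum_k C(n,k)*B(k).
B(10) = 115975


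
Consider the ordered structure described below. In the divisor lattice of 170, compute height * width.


Height = length of longest chain minus 1; width = size of largest antichain.
A maximum chain: 1 | 17 | 85 | 170  (height 3).
A maximum antichain: {2, 5, 17}  (width 3).
Product = 3 * 3 = 9


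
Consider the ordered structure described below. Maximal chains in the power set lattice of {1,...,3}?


A maximal chain goes from the minimum element to a maximal element via cover relations.
Counting all min-to-max paths in the cover graph.
Total maximal chains: 6
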